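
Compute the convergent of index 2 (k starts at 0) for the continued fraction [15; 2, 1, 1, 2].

Using pₖ = aₖpₖ₋₁ + pₖ₋₂, qₖ = aₖqₖ₋₁ + qₖ₋₂ (with p₋₁=1, p₋₂=0, q₋₁=0, q₋₂=1):
  k=0: a=15, p=15, q=1
  k=1: a=2, p=31, q=2
  k=2: a=1, p=46, q=3

46/3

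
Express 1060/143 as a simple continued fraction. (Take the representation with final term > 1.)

1060 = 7·143 + 59
143 = 2·59 + 25
59 = 2·25 + 9
25 = 2·9 + 7
9 = 1·7 + 2
7 = 3·2 + 1
2 = 2·1 + 0  (stop)
So 1060/143 = [7; 2, 2, 2, 1, 3, 2].

[7; 2, 2, 2, 1, 3, 2]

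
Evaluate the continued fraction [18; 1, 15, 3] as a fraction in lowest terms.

Using pₖ = aₖpₖ₋₁ + pₖ₋₂ and qₖ = aₖqₖ₋₁ + qₖ₋₂:
  k=0: a=18, p=18, q=1
  k=1: a=1, p=19, q=1
  k=2: a=15, p=303, q=16
  k=3: a=3, p=928, q=49

928/49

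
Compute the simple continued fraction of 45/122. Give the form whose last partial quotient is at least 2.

[0; 2, 1, 2, 2, 6]

45 = 0×122 + 45
122 = 2×45 + 32
45 = 1×32 + 13
32 = 2×13 + 6
13 = 2×6 + 1
6 = 6×1 + 0  (stop)
So 45/122 = [0; 2, 1, 2, 2, 6].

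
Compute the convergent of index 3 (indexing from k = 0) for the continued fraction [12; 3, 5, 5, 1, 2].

1022/83

Using pₖ = aₖpₖ₋₁ + pₖ₋₂, qₖ = aₖqₖ₋₁ + qₖ₋₂ (with p₋₁=1, p₋₂=0, q₋₁=0, q₋₂=1):
  k=0: a=12, p=12, q=1
  k=1: a=3, p=37, q=3
  k=2: a=5, p=197, q=16
  k=3: a=5, p=1022, q=83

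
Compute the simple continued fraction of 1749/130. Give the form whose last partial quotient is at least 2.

[13; 2, 4, 1, 11]

1749 = 13*130 + 59
130 = 2*59 + 12
59 = 4*12 + 11
12 = 1*11 + 1
11 = 11*1 + 0  (stop)
So 1749/130 = [13; 2, 4, 1, 11].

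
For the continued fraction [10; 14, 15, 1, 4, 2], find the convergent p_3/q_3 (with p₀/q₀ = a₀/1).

Using pₖ = aₖpₖ₋₁ + pₖ₋₂, qₖ = aₖqₖ₋₁ + qₖ₋₂ (with p₋₁=1, p₋₂=0, q₋₁=0, q₋₂=1):
  k=0: a=10, p=10, q=1
  k=1: a=14, p=141, q=14
  k=2: a=15, p=2125, q=211
  k=3: a=1, p=2266, q=225

2266/225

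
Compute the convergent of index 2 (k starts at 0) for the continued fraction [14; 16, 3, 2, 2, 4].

Using pₖ = aₖpₖ₋₁ + pₖ₋₂, qₖ = aₖqₖ₋₁ + qₖ₋₂ (with p₋₁=1, p₋₂=0, q₋₁=0, q₋₂=1):
  k=0: a=14, p=14, q=1
  k=1: a=16, p=225, q=16
  k=2: a=3, p=689, q=49

689/49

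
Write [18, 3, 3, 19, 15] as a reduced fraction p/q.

53163/2905

Using pₖ = aₖpₖ₋₁ + pₖ₋₂ and qₖ = aₖqₖ₋₁ + qₖ₋₂:
  k=0: a=18, p=18, q=1
  k=1: a=3, p=55, q=3
  k=2: a=3, p=183, q=10
  k=3: a=19, p=3532, q=193
  k=4: a=15, p=53163, q=2905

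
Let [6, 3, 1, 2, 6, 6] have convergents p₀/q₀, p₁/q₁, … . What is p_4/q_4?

439/70

Using pₖ = aₖpₖ₋₁ + pₖ₋₂, qₖ = aₖqₖ₋₁ + qₖ₋₂ (with p₋₁=1, p₋₂=0, q₋₁=0, q₋₂=1):
  k=0: a=6, p=6, q=1
  k=1: a=3, p=19, q=3
  k=2: a=1, p=25, q=4
  k=3: a=2, p=69, q=11
  k=4: a=6, p=439, q=70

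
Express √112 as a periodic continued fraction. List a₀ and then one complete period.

[10; 1, 1, 2, 1, 1, 20]

a₀ = ⌊√112⌋ = 10.
With m₀=0, d₀=1 and mₖ₊₁ = dₖaₖ − mₖ, dₖ₊₁ = (n − mₖ₊₁²)/dₖ, aₖ₊₁ = ⌊(a₀+mₖ₊₁)/dₖ₊₁⌋:
  k=1: m=10, d=12, a=1
  k=2: m=2, d=9, a=1
  k=3: m=7, d=7, a=2
  k=4: m=7, d=9, a=1
  k=5: m=2, d=12, a=1
  k=6: m=10, d=1, a=20
d=1 and a=2a₀=20 at k=6, so the next step gives (m, d) = (10, 12) again — its k=1 value — and the period has length 6.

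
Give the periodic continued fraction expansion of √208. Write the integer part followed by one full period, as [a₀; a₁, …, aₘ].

[14; 2, 2, 1, 2, 2, 28]

a₀ = ⌊√208⌋ = 14.
With m₀=0, d₀=1 and mₖ₊₁ = dₖaₖ − mₖ, dₖ₊₁ = (n − mₖ₊₁²)/dₖ, aₖ₊₁ = ⌊(a₀+mₖ₊₁)/dₖ₊₁⌋:
  k=1: m=14, d=12, a=2
  k=2: m=10, d=9, a=2
  k=3: m=8, d=16, a=1
  k=4: m=8, d=9, a=2
  k=5: m=10, d=12, a=2
  k=6: m=14, d=1, a=28
d=1 and a=2a₀=28 at k=6, so the next step gives (m, d) = (14, 12) again — its k=1 value — and the period has length 6.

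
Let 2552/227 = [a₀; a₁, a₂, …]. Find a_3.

1

2552 = 11·227 + 55   →  a_0 = 11
227 = 4·55 + 7   →  a_1 = 4
55 = 7·7 + 6   →  a_2 = 7
7 = 1·6 + 1   →  a_3 = 1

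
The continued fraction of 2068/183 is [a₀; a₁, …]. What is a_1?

3

2068 = 11·183 + 55   →  a_0 = 11
183 = 3·55 + 18   →  a_1 = 3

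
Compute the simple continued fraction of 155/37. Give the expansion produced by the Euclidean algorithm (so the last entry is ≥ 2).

[4; 5, 3, 2]

155 = 4·37 + 7
37 = 5·7 + 2
7 = 3·2 + 1
2 = 2·1 + 0  (stop)
So 155/37 = [4; 5, 3, 2].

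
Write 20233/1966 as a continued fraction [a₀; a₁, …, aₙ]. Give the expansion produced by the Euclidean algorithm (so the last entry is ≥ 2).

20233 = 10*1966 + 573
1966 = 3*573 + 247
573 = 2*247 + 79
247 = 3*79 + 10
79 = 7*10 + 9
10 = 1*9 + 1
9 = 9*1 + 0  (stop)
So 20233/1966 = [10; 3, 2, 3, 7, 1, 9].

[10; 3, 2, 3, 7, 1, 9]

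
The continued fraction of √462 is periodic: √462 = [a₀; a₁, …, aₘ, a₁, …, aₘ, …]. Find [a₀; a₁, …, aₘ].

[21; 2, 42]

a₀ = ⌊√462⌋ = 21.
With m₀=0, d₀=1 and mₖ₊₁ = dₖaₖ − mₖ, dₖ₊₁ = (n − mₖ₊₁²)/dₖ, aₖ₊₁ = ⌊(a₀+mₖ₊₁)/dₖ₊₁⌋:
  k=1: m=21, d=21, a=2
  k=2: m=21, d=1, a=42
d=1 and a=2a₀=42 at k=2, so the next step gives (m, d) = (21, 21) again — its k=1 value — and the period has length 2.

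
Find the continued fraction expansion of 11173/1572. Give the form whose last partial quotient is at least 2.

[7; 9, 3, 3, 5, 3]

11173 = 7·1572 + 169
1572 = 9·169 + 51
169 = 3·51 + 16
51 = 3·16 + 3
16 = 5·3 + 1
3 = 3·1 + 0  (stop)
So 11173/1572 = [7; 9, 3, 3, 5, 3].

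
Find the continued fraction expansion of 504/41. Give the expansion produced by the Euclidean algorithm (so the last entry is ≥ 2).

[12; 3, 2, 2, 2]

504 = 12×41 + 12
41 = 3×12 + 5
12 = 2×5 + 2
5 = 2×2 + 1
2 = 2×1 + 0  (stop)
So 504/41 = [12; 3, 2, 2, 2].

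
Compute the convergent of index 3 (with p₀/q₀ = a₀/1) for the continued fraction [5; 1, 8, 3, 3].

Using pₖ = aₖpₖ₋₁ + pₖ₋₂, qₖ = aₖqₖ₋₁ + qₖ₋₂ (with p₋₁=1, p₋₂=0, q₋₁=0, q₋₂=1):
  k=0: a=5, p=5, q=1
  k=1: a=1, p=6, q=1
  k=2: a=8, p=53, q=9
  k=3: a=3, p=165, q=28

165/28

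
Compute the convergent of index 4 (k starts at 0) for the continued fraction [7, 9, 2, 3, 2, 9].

Using pₖ = aₖpₖ₋₁ + pₖ₋₂, qₖ = aₖqₖ₋₁ + qₖ₋₂ (with p₋₁=1, p₋₂=0, q₋₁=0, q₋₂=1):
  k=0: a=7, p=7, q=1
  k=1: a=9, p=64, q=9
  k=2: a=2, p=135, q=19
  k=3: a=3, p=469, q=66
  k=4: a=2, p=1073, q=151

1073/151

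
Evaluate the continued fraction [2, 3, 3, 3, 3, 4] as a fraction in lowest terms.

1080/469

Fold from the inside: start with 4/1.
  3 + 1/4 = 13/4
  3 + 4/13 = 43/13
  3 + 13/43 = 142/43
  3 + 43/142 = 469/142
  2 + 142/469 = 1080/469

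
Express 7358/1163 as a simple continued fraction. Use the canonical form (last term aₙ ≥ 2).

[6; 3, 16, 1, 1, 11]

7358 = 6·1163 + 380
1163 = 3·380 + 23
380 = 16·23 + 12
23 = 1·12 + 11
12 = 1·11 + 1
11 = 11·1 + 0  (stop)
So 7358/1163 = [6; 3, 16, 1, 1, 11].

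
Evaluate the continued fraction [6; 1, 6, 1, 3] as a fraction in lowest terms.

Fold from the inside: start with 3/1.
  1 + 1/3 = 4/3
  6 + 3/4 = 27/4
  1 + 4/27 = 31/27
  6 + 27/31 = 213/31

213/31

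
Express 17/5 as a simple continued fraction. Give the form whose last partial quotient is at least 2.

17 = 3·5 + 2
5 = 2·2 + 1
2 = 2·1 + 0  (stop)
So 17/5 = [3; 2, 2].

[3; 2, 2]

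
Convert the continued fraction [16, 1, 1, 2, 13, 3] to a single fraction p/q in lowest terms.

Fold from the inside: start with 3/1.
  13 + 1/3 = 40/3
  2 + 3/40 = 83/40
  1 + 40/83 = 123/83
  1 + 83/123 = 206/123
  16 + 123/206 = 3419/206

3419/206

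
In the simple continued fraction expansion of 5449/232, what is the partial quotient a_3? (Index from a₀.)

5449 = 23·232 + 113   →  a_0 = 23
232 = 2·113 + 6   →  a_1 = 2
113 = 18·6 + 5   →  a_2 = 18
6 = 1·5 + 1   →  a_3 = 1

1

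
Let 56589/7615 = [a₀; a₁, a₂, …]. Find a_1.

56589 = 7·7615 + 3284   →  a_0 = 7
7615 = 2·3284 + 1047   →  a_1 = 2

2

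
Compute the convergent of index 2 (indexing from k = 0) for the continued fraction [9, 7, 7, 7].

457/50

Using pₖ = aₖpₖ₋₁ + pₖ₋₂, qₖ = aₖqₖ₋₁ + qₖ₋₂ (with p₋₁=1, p₋₂=0, q₋₁=0, q₋₂=1):
  k=0: a=9, p=9, q=1
  k=1: a=7, p=64, q=7
  k=2: a=7, p=457, q=50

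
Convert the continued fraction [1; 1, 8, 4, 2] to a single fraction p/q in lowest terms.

157/83

Using pₖ = aₖpₖ₋₁ + pₖ₋₂ and qₖ = aₖqₖ₋₁ + qₖ₋₂:
  k=0: a=1, p=1, q=1
  k=1: a=1, p=2, q=1
  k=2: a=8, p=17, q=9
  k=3: a=4, p=70, q=37
  k=4: a=2, p=157, q=83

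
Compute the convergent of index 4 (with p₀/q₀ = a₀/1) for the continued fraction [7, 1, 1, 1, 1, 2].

38/5

Using pₖ = aₖpₖ₋₁ + pₖ₋₂, qₖ = aₖqₖ₋₁ + qₖ₋₂ (with p₋₁=1, p₋₂=0, q₋₁=0, q₋₂=1):
  k=0: a=7, p=7, q=1
  k=1: a=1, p=8, q=1
  k=2: a=1, p=15, q=2
  k=3: a=1, p=23, q=3
  k=4: a=1, p=38, q=5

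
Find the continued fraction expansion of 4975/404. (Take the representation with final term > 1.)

[12; 3, 5, 1, 1, 11]

4975 = 12×404 + 127
404 = 3×127 + 23
127 = 5×23 + 12
23 = 1×12 + 11
12 = 1×11 + 1
11 = 11×1 + 0  (stop)
So 4975/404 = [12; 3, 5, 1, 1, 11].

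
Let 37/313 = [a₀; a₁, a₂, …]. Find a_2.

2

37 = 0·313 + 37   →  a_0 = 0
313 = 8·37 + 17   →  a_1 = 8
37 = 2·17 + 3   →  a_2 = 2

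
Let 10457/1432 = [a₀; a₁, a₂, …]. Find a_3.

3

10457 = 7·1432 + 433   →  a_0 = 7
1432 = 3·433 + 133   →  a_1 = 3
433 = 3·133 + 34   →  a_2 = 3
133 = 3·34 + 31   →  a_3 = 3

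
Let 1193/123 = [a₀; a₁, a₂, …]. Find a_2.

2

1193 = 9·123 + 86   →  a_0 = 9
123 = 1·86 + 37   →  a_1 = 1
86 = 2·37 + 12   →  a_2 = 2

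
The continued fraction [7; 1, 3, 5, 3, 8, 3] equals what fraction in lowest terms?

13489/1738

Fold from the inside: start with 3/1.
  8 + 1/3 = 25/3
  3 + 3/25 = 78/25
  5 + 25/78 = 415/78
  3 + 78/415 = 1323/415
  1 + 415/1323 = 1738/1323
  7 + 1323/1738 = 13489/1738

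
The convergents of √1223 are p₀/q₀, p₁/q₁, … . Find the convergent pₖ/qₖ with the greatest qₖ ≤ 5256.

√1223 = [34; 1, 33, 1, 68, …] (period length 4).
Convergents:
  p_0/q_0 = 34/1
  p_1/q_1 = 35/1
  p_2/q_2 = 1189/34
  p_3/q_3 = 1224/35
  p_4/q_4 = 84421/2414
  p_5/q_5 = 85645/2449
  p_6/q_6 = 2910706/83231
q_5 = 2449 ≤ 5256 < 83231 = q_6, so the answer is 85645/2449.

85645/2449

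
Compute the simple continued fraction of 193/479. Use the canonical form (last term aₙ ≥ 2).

193 = 0×479 + 193
479 = 2×193 + 93
193 = 2×93 + 7
93 = 13×7 + 2
7 = 3×2 + 1
2 = 2×1 + 0  (stop)
So 193/479 = [0; 2, 2, 13, 3, 2].

[0; 2, 2, 13, 3, 2]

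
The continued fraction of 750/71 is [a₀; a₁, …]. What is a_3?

750 = 10·71 + 40   →  a_0 = 10
71 = 1·40 + 31   →  a_1 = 1
40 = 1·31 + 9   →  a_2 = 1
31 = 3·9 + 4   →  a_3 = 3

3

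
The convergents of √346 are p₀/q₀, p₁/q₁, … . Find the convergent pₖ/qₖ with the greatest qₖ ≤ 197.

√346 = [18; 1, 1, 1, 1, 36, …] (period length 5).
Convergents:
  p_0/q_0 = 18/1
  p_1/q_1 = 19/1
  p_2/q_2 = 37/2
  p_3/q_3 = 56/3
  p_4/q_4 = 93/5
  p_5/q_5 = 3404/183
  p_6/q_6 = 3497/188
  p_7/q_7 = 6901/371
q_6 = 188 ≤ 197 < 371 = q_7, so the answer is 3497/188.

3497/188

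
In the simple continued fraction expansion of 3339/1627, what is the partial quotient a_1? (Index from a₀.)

19

3339 = 2·1627 + 85   →  a_0 = 2
1627 = 19·85 + 12   →  a_1 = 19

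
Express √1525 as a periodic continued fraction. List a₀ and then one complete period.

[39; 19, 1, 1, 19, 78]

a₀ = ⌊√1525⌋ = 39.
With m₀=0, d₀=1 and mₖ₊₁ = dₖaₖ − mₖ, dₖ₊₁ = (n − mₖ₊₁²)/dₖ, aₖ₊₁ = ⌊(a₀+mₖ₊₁)/dₖ₊₁⌋:
  k=1: m=39, d=4, a=19
  k=2: m=37, d=39, a=1
  k=3: m=2, d=39, a=1
  k=4: m=37, d=4, a=19
  k=5: m=39, d=1, a=78
d=1 and a=2a₀=78 at k=5, so the next step gives (m, d) = (39, 4) again — its k=1 value — and the period has length 5.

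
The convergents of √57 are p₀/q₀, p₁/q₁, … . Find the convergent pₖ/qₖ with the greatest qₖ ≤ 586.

2348/311

√57 = [7; 1, 1, 4, 1, 1, 14, …] (period length 6).
Convergents:
  p_0/q_0 = 7/1
  p_1/q_1 = 8/1
  p_2/q_2 = 15/2
  p_3/q_3 = 68/9
  p_4/q_4 = 83/11
  p_5/q_5 = 151/20
  p_6/q_6 = 2197/291
  p_7/q_7 = 2348/311
  p_8/q_8 = 4545/602
q_7 = 311 ≤ 586 < 602 = q_8, so the answer is 2348/311.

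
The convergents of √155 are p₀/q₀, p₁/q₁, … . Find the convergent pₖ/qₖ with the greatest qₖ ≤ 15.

112/9

√155 = [12; 2, 4, 2, 24, …] (period length 4).
Convergents:
  p_0/q_0 = 12/1
  p_1/q_1 = 25/2
  p_2/q_2 = 112/9
  p_3/q_3 = 249/20
q_2 = 9 ≤ 15 < 20 = q_3, so the answer is 112/9.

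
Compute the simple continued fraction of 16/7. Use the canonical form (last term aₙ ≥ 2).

[2; 3, 2]

16 = 2·7 + 2
7 = 3·2 + 1
2 = 2·1 + 0  (stop)
So 16/7 = [2; 3, 2].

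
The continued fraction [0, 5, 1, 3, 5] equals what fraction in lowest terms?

Fold from the inside: start with 5/1.
  3 + 1/5 = 16/5
  1 + 5/16 = 21/16
  5 + 16/21 = 121/21
  0 + 21/121 = 21/121

21/121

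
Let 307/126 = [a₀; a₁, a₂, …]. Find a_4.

307 = 2·126 + 55   →  a_0 = 2
126 = 2·55 + 16   →  a_1 = 2
55 = 3·16 + 7   →  a_2 = 3
16 = 2·7 + 2   →  a_3 = 2
7 = 3·2 + 1   →  a_4 = 3

3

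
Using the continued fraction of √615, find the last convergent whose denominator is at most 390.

√615 = [24; 1, 3, 1, 48, …] (period length 4).
Convergents:
  p_0/q_0 = 24/1
  p_1/q_1 = 25/1
  p_2/q_2 = 99/4
  p_3/q_3 = 124/5
  p_4/q_4 = 6051/244
  p_5/q_5 = 6175/249
  p_6/q_6 = 24576/991
q_5 = 249 ≤ 390 < 991 = q_6, so the answer is 6175/249.

6175/249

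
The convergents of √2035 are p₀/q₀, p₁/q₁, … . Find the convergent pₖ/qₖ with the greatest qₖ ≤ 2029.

√2035 = [45; 9, 90, …] (period length 2).
Convergents:
  p_0/q_0 = 45/1
  p_1/q_1 = 406/9
  p_2/q_2 = 36585/811
  p_3/q_3 = 329671/7308
q_2 = 811 ≤ 2029 < 7308 = q_3, so the answer is 36585/811.

36585/811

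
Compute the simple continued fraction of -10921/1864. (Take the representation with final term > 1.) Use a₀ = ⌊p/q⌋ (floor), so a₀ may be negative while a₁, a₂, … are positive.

[-6; 7, 11, 2, 3, 3]

-10921 = -6*1864 + 263
1864 = 7*263 + 23
263 = 11*23 + 10
23 = 2*10 + 3
10 = 3*3 + 1
3 = 3*1 + 0  (stop)
So -10921/1864 = [-6; 7, 11, 2, 3, 3].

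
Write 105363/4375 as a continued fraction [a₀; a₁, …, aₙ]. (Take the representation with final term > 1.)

[24; 12, 19, 9, 2]

105363 = 24*4375 + 363
4375 = 12*363 + 19
363 = 19*19 + 2
19 = 9*2 + 1
2 = 2*1 + 0  (stop)
So 105363/4375 = [24; 12, 19, 9, 2].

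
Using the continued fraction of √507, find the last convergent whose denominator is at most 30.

√507 = [22; 1, 1, 14, 1, 1, 44, …] (period length 6).
Convergents:
  p_0/q_0 = 22/1
  p_1/q_1 = 23/1
  p_2/q_2 = 45/2
  p_3/q_3 = 653/29
  p_4/q_4 = 698/31
q_3 = 29 ≤ 30 < 31 = q_4, so the answer is 653/29.

653/29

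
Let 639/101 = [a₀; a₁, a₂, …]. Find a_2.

639 = 6·101 + 33   →  a_0 = 6
101 = 3·33 + 2   →  a_1 = 3
33 = 16·2 + 1   →  a_2 = 16

16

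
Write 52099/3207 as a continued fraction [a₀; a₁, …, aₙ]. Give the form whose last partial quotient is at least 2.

52099 = 16×3207 + 787
3207 = 4×787 + 59
787 = 13×59 + 20
59 = 2×20 + 19
20 = 1×19 + 1
19 = 19×1 + 0  (stop)
So 52099/3207 = [16; 4, 13, 2, 1, 19].

[16; 4, 13, 2, 1, 19]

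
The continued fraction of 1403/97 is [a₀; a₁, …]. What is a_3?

1403 = 14·97 + 45   →  a_0 = 14
97 = 2·45 + 7   →  a_1 = 2
45 = 6·7 + 3   →  a_2 = 6
7 = 2·3 + 1   →  a_3 = 2

2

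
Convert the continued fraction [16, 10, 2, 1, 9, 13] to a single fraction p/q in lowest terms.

63276/3931

Fold from the inside: start with 13/1.
  9 + 1/13 = 118/13
  1 + 13/118 = 131/118
  2 + 118/131 = 380/131
  10 + 131/380 = 3931/380
  16 + 380/3931 = 63276/3931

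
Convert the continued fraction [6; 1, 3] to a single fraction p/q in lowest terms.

Fold from the inside: start with 3/1.
  1 + 1/3 = 4/3
  6 + 3/4 = 27/4

27/4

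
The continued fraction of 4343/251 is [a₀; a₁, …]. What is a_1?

3

4343 = 17·251 + 76   →  a_0 = 17
251 = 3·76 + 23   →  a_1 = 3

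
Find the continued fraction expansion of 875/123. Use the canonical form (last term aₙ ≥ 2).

[7; 8, 1, 3, 1, 2]

875 = 7*123 + 14
123 = 8*14 + 11
14 = 1*11 + 3
11 = 3*3 + 2
3 = 1*2 + 1
2 = 2*1 + 0  (stop)
So 875/123 = [7; 8, 1, 3, 1, 2].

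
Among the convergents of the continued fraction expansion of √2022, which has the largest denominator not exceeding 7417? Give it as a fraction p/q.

√2022 = [44; 1, 28, 1, 88, …] (period length 4).
Convergents:
  p_0/q_0 = 44/1
  p_1/q_1 = 45/1
  p_2/q_2 = 1304/29
  p_3/q_3 = 1349/30
  p_4/q_4 = 120016/2669
  p_5/q_5 = 121365/2699
  p_6/q_6 = 3518236/78241
q_5 = 2699 ≤ 7417 < 78241 = q_6, so the answer is 121365/2699.

121365/2699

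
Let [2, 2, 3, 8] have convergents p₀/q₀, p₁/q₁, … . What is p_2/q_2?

Using pₖ = aₖpₖ₋₁ + pₖ₋₂, qₖ = aₖqₖ₋₁ + qₖ₋₂ (with p₋₁=1, p₋₂=0, q₋₁=0, q₋₂=1):
  k=0: a=2, p=2, q=1
  k=1: a=2, p=5, q=2
  k=2: a=3, p=17, q=7

17/7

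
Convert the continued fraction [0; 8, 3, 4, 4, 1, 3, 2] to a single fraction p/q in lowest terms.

586/4869

Fold from the inside: start with 2/1.
  3 + 1/2 = 7/2
  1 + 2/7 = 9/7
  4 + 7/9 = 43/9
  4 + 9/43 = 181/43
  3 + 43/181 = 586/181
  8 + 181/586 = 4869/586
  0 + 586/4869 = 586/4869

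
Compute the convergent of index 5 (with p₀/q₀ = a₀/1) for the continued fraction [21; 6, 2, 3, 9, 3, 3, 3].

Using pₖ = aₖpₖ₋₁ + pₖ₋₂, qₖ = aₖqₖ₋₁ + qₖ₋₂ (with p₋₁=1, p₋₂=0, q₋₁=0, q₋₂=1):
  k=0: a=21, p=21, q=1
  k=1: a=6, p=127, q=6
  k=2: a=2, p=275, q=13
  k=3: a=3, p=952, q=45
  k=4: a=9, p=8843, q=418
  k=5: a=3, p=27481, q=1299

27481/1299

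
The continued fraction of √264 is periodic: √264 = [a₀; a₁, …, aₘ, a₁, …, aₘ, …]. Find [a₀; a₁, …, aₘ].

a₀ = ⌊√264⌋ = 16.
With m₀=0, d₀=1 and mₖ₊₁ = dₖaₖ − mₖ, dₖ₊₁ = (n − mₖ₊₁²)/dₖ, aₖ₊₁ = ⌊(a₀+mₖ₊₁)/dₖ₊₁⌋:
  k=1: m=16, d=8, a=4
  k=2: m=16, d=1, a=32
d=1 and a=2a₀=32 at k=2, so the next step gives (m, d) = (16, 8) again — its k=1 value — and the period has length 2.

[16; 4, 32]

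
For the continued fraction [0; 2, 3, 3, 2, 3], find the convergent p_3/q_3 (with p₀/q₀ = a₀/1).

Using pₖ = aₖpₖ₋₁ + pₖ₋₂, qₖ = aₖqₖ₋₁ + qₖ₋₂ (with p₋₁=1, p₋₂=0, q₋₁=0, q₋₂=1):
  k=0: a=0, p=0, q=1
  k=1: a=2, p=1, q=2
  k=2: a=3, p=3, q=7
  k=3: a=3, p=10, q=23

10/23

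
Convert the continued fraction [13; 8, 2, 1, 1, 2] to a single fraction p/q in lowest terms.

1430/109

Fold from the inside: start with 2/1.
  1 + 1/2 = 3/2
  1 + 2/3 = 5/3
  2 + 3/5 = 13/5
  8 + 5/13 = 109/13
  13 + 13/109 = 1430/109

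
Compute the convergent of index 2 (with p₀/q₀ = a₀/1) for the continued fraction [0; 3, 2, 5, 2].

2/7

Using pₖ = aₖpₖ₋₁ + pₖ₋₂, qₖ = aₖqₖ₋₁ + qₖ₋₂ (with p₋₁=1, p₋₂=0, q₋₁=0, q₋₂=1):
  k=0: a=0, p=0, q=1
  k=1: a=3, p=1, q=3
  k=2: a=2, p=2, q=7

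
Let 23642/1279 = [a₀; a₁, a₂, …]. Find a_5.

23642 = 18·1279 + 620   →  a_0 = 18
1279 = 2·620 + 39   →  a_1 = 2
620 = 15·39 + 35   →  a_2 = 15
39 = 1·35 + 4   →  a_3 = 1
35 = 8·4 + 3   →  a_4 = 8
4 = 1·3 + 1   →  a_5 = 1

1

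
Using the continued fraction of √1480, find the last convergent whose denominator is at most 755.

√1480 = [38; 2, 8, 19, 8, 2, 76, …] (period length 6).
Convergents:
  p_0/q_0 = 38/1
  p_1/q_1 = 77/2
  p_2/q_2 = 654/17
  p_3/q_3 = 12503/325
  p_4/q_4 = 100678/2617
q_3 = 325 ≤ 755 < 2617 = q_4, so the answer is 12503/325.

12503/325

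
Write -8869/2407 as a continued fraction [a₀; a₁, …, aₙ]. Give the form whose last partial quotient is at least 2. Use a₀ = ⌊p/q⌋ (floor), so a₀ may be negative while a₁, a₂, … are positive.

-8869 = -4·2407 + 759
2407 = 3·759 + 130
759 = 5·130 + 109
130 = 1·109 + 21
109 = 5·21 + 4
21 = 5·4 + 1
4 = 4·1 + 0  (stop)
So -8869/2407 = [-4; 3, 5, 1, 5, 5, 4].

[-4; 3, 5, 1, 5, 5, 4]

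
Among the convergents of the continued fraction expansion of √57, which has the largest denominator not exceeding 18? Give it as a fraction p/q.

83/11

√57 = [7; 1, 1, 4, 1, 1, 14, …] (period length 6).
Convergents:
  p_0/q_0 = 7/1
  p_1/q_1 = 8/1
  p_2/q_2 = 15/2
  p_3/q_3 = 68/9
  p_4/q_4 = 83/11
  p_5/q_5 = 151/20
q_4 = 11 ≤ 18 < 20 = q_5, so the answer is 83/11.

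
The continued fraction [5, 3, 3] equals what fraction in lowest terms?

53/10

Using pₖ = aₖpₖ₋₁ + pₖ₋₂ and qₖ = aₖqₖ₋₁ + qₖ₋₂:
  k=0: a=5, p=5, q=1
  k=1: a=3, p=16, q=3
  k=2: a=3, p=53, q=10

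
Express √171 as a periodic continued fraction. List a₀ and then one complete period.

[13; 13, 26]

a₀ = ⌊√171⌋ = 13.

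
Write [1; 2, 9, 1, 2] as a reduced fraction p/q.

Fold from the inside: start with 2/1.
  1 + 1/2 = 3/2
  9 + 2/3 = 29/3
  2 + 3/29 = 61/29
  1 + 29/61 = 90/61

90/61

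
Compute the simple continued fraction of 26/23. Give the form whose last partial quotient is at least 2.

[1; 7, 1, 2]

26 = 1*23 + 3
23 = 7*3 + 2
3 = 1*2 + 1
2 = 2*1 + 0  (stop)
So 26/23 = [1; 7, 1, 2].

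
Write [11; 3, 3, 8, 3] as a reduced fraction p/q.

2927/259

Using pₖ = aₖpₖ₋₁ + pₖ₋₂ and qₖ = aₖqₖ₋₁ + qₖ₋₂:
  k=0: a=11, p=11, q=1
  k=1: a=3, p=34, q=3
  k=2: a=3, p=113, q=10
  k=3: a=8, p=938, q=83
  k=4: a=3, p=2927, q=259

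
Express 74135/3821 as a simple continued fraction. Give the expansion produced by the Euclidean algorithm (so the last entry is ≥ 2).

74135 = 19·3821 + 1536
3821 = 2·1536 + 749
1536 = 2·749 + 38
749 = 19·38 + 27
38 = 1·27 + 11
27 = 2·11 + 5
11 = 2·5 + 1
5 = 5·1 + 0  (stop)
So 74135/3821 = [19; 2, 2, 19, 1, 2, 2, 5].

[19; 2, 2, 19, 1, 2, 2, 5]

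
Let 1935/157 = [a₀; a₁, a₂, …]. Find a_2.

1935 = 12·157 + 51   →  a_0 = 12
157 = 3·51 + 4   →  a_1 = 3
51 = 12·4 + 3   →  a_2 = 12

12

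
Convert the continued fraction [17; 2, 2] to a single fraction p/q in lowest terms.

87/5

Fold from the inside: start with 2/1.
  2 + 1/2 = 5/2
  17 + 2/5 = 87/5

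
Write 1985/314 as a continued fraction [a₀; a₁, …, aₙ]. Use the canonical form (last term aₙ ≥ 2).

[6; 3, 9, 5, 2]

1985 = 6*314 + 101
314 = 3*101 + 11
101 = 9*11 + 2
11 = 5*2 + 1
2 = 2*1 + 0  (stop)
So 1985/314 = [6; 3, 9, 5, 2].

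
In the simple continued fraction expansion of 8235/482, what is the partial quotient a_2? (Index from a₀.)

1

8235 = 17·482 + 41   →  a_0 = 17
482 = 11·41 + 31   →  a_1 = 11
41 = 1·31 + 10   →  a_2 = 1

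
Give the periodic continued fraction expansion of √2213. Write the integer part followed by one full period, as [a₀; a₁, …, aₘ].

[47; 23, 1, 1, 23, 94]

a₀ = ⌊√2213⌋ = 47.
With m₀=0, d₀=1 and mₖ₊₁ = dₖaₖ − mₖ, dₖ₊₁ = (n − mₖ₊₁²)/dₖ, aₖ₊₁ = ⌊(a₀+mₖ₊₁)/dₖ₊₁⌋:
  k=1: m=47, d=4, a=23
  k=2: m=45, d=47, a=1
  k=3: m=2, d=47, a=1
  k=4: m=45, d=4, a=23
  k=5: m=47, d=1, a=94
d=1 and a=2a₀=94 at k=5, so the next step gives (m, d) = (47, 4) again — its k=1 value — and the period has length 5.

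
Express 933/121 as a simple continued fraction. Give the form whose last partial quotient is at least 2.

933 = 7×121 + 86
121 = 1×86 + 35
86 = 2×35 + 16
35 = 2×16 + 3
16 = 5×3 + 1
3 = 3×1 + 0  (stop)
So 933/121 = [7; 1, 2, 2, 5, 3].

[7; 1, 2, 2, 5, 3]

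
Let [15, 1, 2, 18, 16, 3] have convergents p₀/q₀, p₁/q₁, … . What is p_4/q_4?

Using pₖ = aₖpₖ₋₁ + pₖ₋₂, qₖ = aₖqₖ₋₁ + qₖ₋₂ (with p₋₁=1, p₋₂=0, q₋₁=0, q₋₂=1):
  k=0: a=15, p=15, q=1
  k=1: a=1, p=16, q=1
  k=2: a=2, p=47, q=3
  k=3: a=18, p=862, q=55
  k=4: a=16, p=13839, q=883

13839/883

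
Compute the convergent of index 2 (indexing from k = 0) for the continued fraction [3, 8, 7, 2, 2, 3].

178/57

Using pₖ = aₖpₖ₋₁ + pₖ₋₂, qₖ = aₖqₖ₋₁ + qₖ₋₂ (with p₋₁=1, p₋₂=0, q₋₁=0, q₋₂=1):
  k=0: a=3, p=3, q=1
  k=1: a=8, p=25, q=8
  k=2: a=7, p=178, q=57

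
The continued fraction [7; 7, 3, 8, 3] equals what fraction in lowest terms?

Using pₖ = aₖpₖ₋₁ + pₖ₋₂ and qₖ = aₖqₖ₋₁ + qₖ₋₂:
  k=0: a=7, p=7, q=1
  k=1: a=7, p=50, q=7
  k=2: a=3, p=157, q=22
  k=3: a=8, p=1306, q=183
  k=4: a=3, p=4075, q=571

4075/571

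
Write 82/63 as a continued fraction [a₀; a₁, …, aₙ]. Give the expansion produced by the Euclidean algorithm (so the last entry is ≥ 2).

[1; 3, 3, 6]

82 = 1·63 + 19
63 = 3·19 + 6
19 = 3·6 + 1
6 = 6·1 + 0  (stop)
So 82/63 = [1; 3, 3, 6].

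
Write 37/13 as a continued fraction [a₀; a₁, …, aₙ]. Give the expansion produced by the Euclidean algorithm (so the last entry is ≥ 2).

[2; 1, 5, 2]

37 = 2×13 + 11
13 = 1×11 + 2
11 = 5×2 + 1
2 = 2×1 + 0  (stop)
So 37/13 = [2; 1, 5, 2].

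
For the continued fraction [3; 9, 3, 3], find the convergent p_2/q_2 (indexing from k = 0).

Using pₖ = aₖpₖ₋₁ + pₖ₋₂, qₖ = aₖqₖ₋₁ + qₖ₋₂ (with p₋₁=1, p₋₂=0, q₋₁=0, q₋₂=1):
  k=0: a=3, p=3, q=1
  k=1: a=9, p=28, q=9
  k=2: a=3, p=87, q=28

87/28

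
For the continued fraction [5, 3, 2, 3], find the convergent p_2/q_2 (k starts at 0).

Using pₖ = aₖpₖ₋₁ + pₖ₋₂, qₖ = aₖqₖ₋₁ + qₖ₋₂ (with p₋₁=1, p₋₂=0, q₋₁=0, q₋₂=1):
  k=0: a=5, p=5, q=1
  k=1: a=3, p=16, q=3
  k=2: a=2, p=37, q=7

37/7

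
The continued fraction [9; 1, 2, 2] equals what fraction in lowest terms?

Using pₖ = aₖpₖ₋₁ + pₖ₋₂ and qₖ = aₖqₖ₋₁ + qₖ₋₂:
  k=0: a=9, p=9, q=1
  k=1: a=1, p=10, q=1
  k=2: a=2, p=29, q=3
  k=3: a=2, p=68, q=7

68/7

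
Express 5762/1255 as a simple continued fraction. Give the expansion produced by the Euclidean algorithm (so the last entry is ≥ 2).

5762 = 4*1255 + 742
1255 = 1*742 + 513
742 = 1*513 + 229
513 = 2*229 + 55
229 = 4*55 + 9
55 = 6*9 + 1
9 = 9*1 + 0  (stop)
So 5762/1255 = [4; 1, 1, 2, 4, 6, 9].

[4; 1, 1, 2, 4, 6, 9]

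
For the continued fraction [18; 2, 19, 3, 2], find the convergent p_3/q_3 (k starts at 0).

Using pₖ = aₖpₖ₋₁ + pₖ₋₂, qₖ = aₖqₖ₋₁ + qₖ₋₂ (with p₋₁=1, p₋₂=0, q₋₁=0, q₋₂=1):
  k=0: a=18, p=18, q=1
  k=1: a=2, p=37, q=2
  k=2: a=19, p=721, q=39
  k=3: a=3, p=2200, q=119

2200/119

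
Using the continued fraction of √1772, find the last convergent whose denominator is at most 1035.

√1772 = [42; 10, 1, 1, 20, 1, 1, 10, 84, …] (period length 8).
Convergents:
  p_0/q_0 = 42/1
  p_1/q_1 = 421/10
  p_2/q_2 = 463/11
  p_3/q_3 = 884/21
  p_4/q_4 = 18143/431
  p_5/q_5 = 19027/452
  p_6/q_6 = 37170/883
  p_7/q_7 = 390727/9282
q_6 = 883 ≤ 1035 < 9282 = q_7, so the answer is 37170/883.

37170/883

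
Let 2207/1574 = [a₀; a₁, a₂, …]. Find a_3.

18

2207 = 1·1574 + 633   →  a_0 = 1
1574 = 2·633 + 308   →  a_1 = 2
633 = 2·308 + 17   →  a_2 = 2
308 = 18·17 + 2   →  a_3 = 18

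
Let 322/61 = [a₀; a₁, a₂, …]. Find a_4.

2

322 = 5·61 + 17   →  a_0 = 5
61 = 3·17 + 10   →  a_1 = 3
17 = 1·10 + 7   →  a_2 = 1
10 = 1·7 + 3   →  a_3 = 1
7 = 2·3 + 1   →  a_4 = 2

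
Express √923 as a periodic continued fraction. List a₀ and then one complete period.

[30; 2, 1, 1, 1, 2, 60]

a₀ = ⌊√923⌋ = 30.
With m₀=0, d₀=1 and mₖ₊₁ = dₖaₖ − mₖ, dₖ₊₁ = (n − mₖ₊₁²)/dₖ, aₖ₊₁ = ⌊(a₀+mₖ₊₁)/dₖ₊₁⌋:
  k=1: m=30, d=23, a=2
  k=2: m=16, d=29, a=1
  k=3: m=13, d=26, a=1
  k=4: m=13, d=29, a=1
  k=5: m=16, d=23, a=2
  k=6: m=30, d=1, a=60
d=1 and a=2a₀=60 at k=6, so the next step gives (m, d) = (30, 23) again — its k=1 value — and the period has length 6.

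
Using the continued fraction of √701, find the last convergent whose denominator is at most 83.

556/21

√701 = [26; 2, 10, 10, 2, 52, …] (period length 5).
Convergents:
  p_0/q_0 = 26/1
  p_1/q_1 = 53/2
  p_2/q_2 = 556/21
  p_3/q_3 = 5613/212
q_2 = 21 ≤ 83 < 212 = q_3, so the answer is 556/21.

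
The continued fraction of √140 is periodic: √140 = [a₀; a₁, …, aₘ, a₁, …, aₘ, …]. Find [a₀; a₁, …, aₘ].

a₀ = ⌊√140⌋ = 11.
With m₀=0, d₀=1 and mₖ₊₁ = dₖaₖ − mₖ, dₖ₊₁ = (n − mₖ₊₁²)/dₖ, aₖ₊₁ = ⌊(a₀+mₖ₊₁)/dₖ₊₁⌋:
  k=1: m=11, d=19, a=1
  k=2: m=8, d=4, a=4
  k=3: m=8, d=19, a=1
  k=4: m=11, d=1, a=22
d=1 and a=2a₀=22 at k=4, so the next step gives (m, d) = (11, 19) again — its k=1 value — and the period has length 4.

[11; 1, 4, 1, 22]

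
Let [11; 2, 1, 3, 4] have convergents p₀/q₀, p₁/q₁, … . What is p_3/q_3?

125/11

Using pₖ = aₖpₖ₋₁ + pₖ₋₂, qₖ = aₖqₖ₋₁ + qₖ₋₂ (with p₋₁=1, p₋₂=0, q₋₁=0, q₋₂=1):
  k=0: a=11, p=11, q=1
  k=1: a=2, p=23, q=2
  k=2: a=1, p=34, q=3
  k=3: a=3, p=125, q=11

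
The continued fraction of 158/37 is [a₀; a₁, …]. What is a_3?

158 = 4·37 + 10   →  a_0 = 4
37 = 3·10 + 7   →  a_1 = 3
10 = 1·7 + 3   →  a_2 = 1
7 = 2·3 + 1   →  a_3 = 2

2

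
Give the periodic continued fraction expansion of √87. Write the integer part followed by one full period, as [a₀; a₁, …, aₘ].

a₀ = ⌊√87⌋ = 9.
With m₀=0, d₀=1 and mₖ₊₁ = dₖaₖ − mₖ, dₖ₊₁ = (n − mₖ₊₁²)/dₖ, aₖ₊₁ = ⌊(a₀+mₖ₊₁)/dₖ₊₁⌋:
  k=1: m=9, d=6, a=3
  k=2: m=9, d=1, a=18
d=1 and a=2a₀=18 at k=2, so the next step gives (m, d) = (9, 6) again — its k=1 value — and the period has length 2.

[9; 3, 18]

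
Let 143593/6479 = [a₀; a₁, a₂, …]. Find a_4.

143593 = 22·6479 + 1055   →  a_0 = 22
6479 = 6·1055 + 149   →  a_1 = 6
1055 = 7·149 + 12   →  a_2 = 7
149 = 12·12 + 5   →  a_3 = 12
12 = 2·5 + 2   →  a_4 = 2

2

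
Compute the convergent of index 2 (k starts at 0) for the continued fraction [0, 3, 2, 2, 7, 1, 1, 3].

2/7

Using pₖ = aₖpₖ₋₁ + pₖ₋₂, qₖ = aₖqₖ₋₁ + qₖ₋₂ (with p₋₁=1, p₋₂=0, q₋₁=0, q₋₂=1):
  k=0: a=0, p=0, q=1
  k=1: a=3, p=1, q=3
  k=2: a=2, p=2, q=7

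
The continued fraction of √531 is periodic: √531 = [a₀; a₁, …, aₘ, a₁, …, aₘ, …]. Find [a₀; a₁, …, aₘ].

[23; 23, 46]

a₀ = ⌊√531⌋ = 23.
With m₀=0, d₀=1 and mₖ₊₁ = dₖaₖ − mₖ, dₖ₊₁ = (n − mₖ₊₁²)/dₖ, aₖ₊₁ = ⌊(a₀+mₖ₊₁)/dₖ₊₁⌋:
  k=1: m=23, d=2, a=23
  k=2: m=23, d=1, a=46
d=1 and a=2a₀=46 at k=2, so the next step gives (m, d) = (23, 2) again — its k=1 value — and the period has length 2.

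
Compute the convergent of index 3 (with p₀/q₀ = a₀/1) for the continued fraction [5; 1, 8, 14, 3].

748/127

Using pₖ = aₖpₖ₋₁ + pₖ₋₂, qₖ = aₖqₖ₋₁ + qₖ₋₂ (with p₋₁=1, p₋₂=0, q₋₁=0, q₋₂=1):
  k=0: a=5, p=5, q=1
  k=1: a=1, p=6, q=1
  k=2: a=8, p=53, q=9
  k=3: a=14, p=748, q=127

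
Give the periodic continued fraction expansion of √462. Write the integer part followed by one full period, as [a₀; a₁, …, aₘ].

[21; 2, 42]

a₀ = ⌊√462⌋ = 21.
With m₀=0, d₀=1 and mₖ₊₁ = dₖaₖ − mₖ, dₖ₊₁ = (n − mₖ₊₁²)/dₖ, aₖ₊₁ = ⌊(a₀+mₖ₊₁)/dₖ₊₁⌋:
  k=1: m=21, d=21, a=2
  k=2: m=21, d=1, a=42
d=1 and a=2a₀=42 at k=2, so the next step gives (m, d) = (21, 21) again — its k=1 value — and the period has length 2.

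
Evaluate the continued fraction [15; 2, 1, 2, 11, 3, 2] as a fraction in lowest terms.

10039/653

Fold from the inside: start with 2/1.
  3 + 1/2 = 7/2
  11 + 2/7 = 79/7
  2 + 7/79 = 165/79
  1 + 79/165 = 244/165
  2 + 165/244 = 653/244
  15 + 244/653 = 10039/653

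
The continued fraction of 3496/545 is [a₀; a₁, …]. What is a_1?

3496 = 6·545 + 226   →  a_0 = 6
545 = 2·226 + 93   →  a_1 = 2

2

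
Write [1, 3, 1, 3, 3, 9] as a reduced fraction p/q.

Using pₖ = aₖpₖ₋₁ + pₖ₋₂ and qₖ = aₖqₖ₋₁ + qₖ₋₂:
  k=0: a=1, p=1, q=1
  k=1: a=3, p=4, q=3
  k=2: a=1, p=5, q=4
  k=3: a=3, p=19, q=15
  k=4: a=3, p=62, q=49
  k=5: a=9, p=577, q=456

577/456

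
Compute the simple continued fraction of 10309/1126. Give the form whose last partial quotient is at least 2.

[9; 6, 2, 3, 3, 3, 2]

10309 = 9×1126 + 175
1126 = 6×175 + 76
175 = 2×76 + 23
76 = 3×23 + 7
23 = 3×7 + 2
7 = 3×2 + 1
2 = 2×1 + 0  (stop)
So 10309/1126 = [9; 6, 2, 3, 3, 3, 2].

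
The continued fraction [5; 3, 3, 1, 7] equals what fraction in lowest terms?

Using pₖ = aₖpₖ₋₁ + pₖ₋₂ and qₖ = aₖqₖ₋₁ + qₖ₋₂:
  k=0: a=5, p=5, q=1
  k=1: a=3, p=16, q=3
  k=2: a=3, p=53, q=10
  k=3: a=1, p=69, q=13
  k=4: a=7, p=536, q=101

536/101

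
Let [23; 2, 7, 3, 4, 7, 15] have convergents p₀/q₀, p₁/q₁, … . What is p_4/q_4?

Using pₖ = aₖpₖ₋₁ + pₖ₋₂, qₖ = aₖqₖ₋₁ + qₖ₋₂ (with p₋₁=1, p₋₂=0, q₋₁=0, q₋₂=1):
  k=0: a=23, p=23, q=1
  k=1: a=2, p=47, q=2
  k=2: a=7, p=352, q=15
  k=3: a=3, p=1103, q=47
  k=4: a=4, p=4764, q=203

4764/203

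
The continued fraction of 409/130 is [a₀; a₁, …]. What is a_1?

6

409 = 3·130 + 19   →  a_0 = 3
130 = 6·19 + 16   →  a_1 = 6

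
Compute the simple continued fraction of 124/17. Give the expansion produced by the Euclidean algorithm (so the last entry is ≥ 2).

124 = 7×17 + 5
17 = 3×5 + 2
5 = 2×2 + 1
2 = 2×1 + 0  (stop)
So 124/17 = [7; 3, 2, 2].

[7; 3, 2, 2]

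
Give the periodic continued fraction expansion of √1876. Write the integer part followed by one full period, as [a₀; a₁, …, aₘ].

a₀ = ⌊√1876⌋ = 43.
With m₀=0, d₀=1 and mₖ₊₁ = dₖaₖ − mₖ, dₖ₊₁ = (n − mₖ₊₁²)/dₖ, aₖ₊₁ = ⌊(a₀+mₖ₊₁)/dₖ₊₁⌋:
  k=1: m=43, d=27, a=3
  k=2: m=38, d=16, a=5
  k=3: m=42, d=7, a=12
  k=4: m=42, d=16, a=5
  k=5: m=38, d=27, a=3
  k=6: m=43, d=1, a=86
d=1 and a=2a₀=86 at k=6, so the next step gives (m, d) = (43, 27) again — its k=1 value — and the period has length 6.

[43; 3, 5, 12, 5, 3, 86]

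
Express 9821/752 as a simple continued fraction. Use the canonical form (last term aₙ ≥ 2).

[13; 16, 1, 2, 2, 6]

9821 = 13*752 + 45
752 = 16*45 + 32
45 = 1*32 + 13
32 = 2*13 + 6
13 = 2*6 + 1
6 = 6*1 + 0  (stop)
So 9821/752 = [13; 16, 1, 2, 2, 6].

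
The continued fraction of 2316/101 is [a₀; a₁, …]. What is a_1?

1

2316 = 22·101 + 94   →  a_0 = 22
101 = 1·94 + 7   →  a_1 = 1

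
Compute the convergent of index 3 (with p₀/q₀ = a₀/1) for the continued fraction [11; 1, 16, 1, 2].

Using pₖ = aₖpₖ₋₁ + pₖ₋₂, qₖ = aₖqₖ₋₁ + qₖ₋₂ (with p₋₁=1, p₋₂=0, q₋₁=0, q₋₂=1):
  k=0: a=11, p=11, q=1
  k=1: a=1, p=12, q=1
  k=2: a=16, p=203, q=17
  k=3: a=1, p=215, q=18

215/18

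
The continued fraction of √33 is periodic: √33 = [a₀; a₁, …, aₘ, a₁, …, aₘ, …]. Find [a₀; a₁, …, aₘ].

a₀ = ⌊√33⌋ = 5.

[5; 1, 2, 1, 10]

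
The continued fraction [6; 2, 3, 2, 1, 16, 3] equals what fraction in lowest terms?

Fold from the inside: start with 3/1.
  16 + 1/3 = 49/3
  1 + 3/49 = 52/49
  2 + 49/52 = 153/52
  3 + 52/153 = 511/153
  2 + 153/511 = 1175/511
  6 + 511/1175 = 7561/1175

7561/1175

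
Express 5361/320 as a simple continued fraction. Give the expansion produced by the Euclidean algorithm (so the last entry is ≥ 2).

[16; 1, 3, 19, 1, 3]

5361 = 16×320 + 241
320 = 1×241 + 79
241 = 3×79 + 4
79 = 19×4 + 3
4 = 1×3 + 1
3 = 3×1 + 0  (stop)
So 5361/320 = [16; 1, 3, 19, 1, 3].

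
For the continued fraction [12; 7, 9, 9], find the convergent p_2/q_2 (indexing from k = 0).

Using pₖ = aₖpₖ₋₁ + pₖ₋₂, qₖ = aₖqₖ₋₁ + qₖ₋₂ (with p₋₁=1, p₋₂=0, q₋₁=0, q₋₂=1):
  k=0: a=12, p=12, q=1
  k=1: a=7, p=85, q=7
  k=2: a=9, p=777, q=64

777/64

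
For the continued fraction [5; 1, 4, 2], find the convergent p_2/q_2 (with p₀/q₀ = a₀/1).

Using pₖ = aₖpₖ₋₁ + pₖ₋₂, qₖ = aₖqₖ₋₁ + qₖ₋₂ (with p₋₁=1, p₋₂=0, q₋₁=0, q₋₂=1):
  k=0: a=5, p=5, q=1
  k=1: a=1, p=6, q=1
  k=2: a=4, p=29, q=5

29/5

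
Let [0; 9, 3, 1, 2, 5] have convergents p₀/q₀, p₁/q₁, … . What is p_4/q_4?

11/102

Using pₖ = aₖpₖ₋₁ + pₖ₋₂, qₖ = aₖqₖ₋₁ + qₖ₋₂ (with p₋₁=1, p₋₂=0, q₋₁=0, q₋₂=1):
  k=0: a=0, p=0, q=1
  k=1: a=9, p=1, q=9
  k=2: a=3, p=3, q=28
  k=3: a=1, p=4, q=37
  k=4: a=2, p=11, q=102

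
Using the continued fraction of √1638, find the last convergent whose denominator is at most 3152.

√1638 = [40; 2, 8, 2, 80, …] (period length 4).
Convergents:
  p_0/q_0 = 40/1
  p_1/q_1 = 81/2
  p_2/q_2 = 688/17
  p_3/q_3 = 1457/36
  p_4/q_4 = 117248/2897
  p_5/q_5 = 235953/5830
q_4 = 2897 ≤ 3152 < 5830 = q_5, so the answer is 117248/2897.

117248/2897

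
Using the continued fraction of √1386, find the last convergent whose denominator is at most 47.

1303/35

√1386 = [37; 4, 2, 1, 2, 1, 2, 4, 74, …] (period length 8).
Convergents:
  p_0/q_0 = 37/1
  p_1/q_1 = 149/4
  p_2/q_2 = 335/9
  p_3/q_3 = 484/13
  p_4/q_4 = 1303/35
  p_5/q_5 = 1787/48
q_4 = 35 ≤ 47 < 48 = q_5, so the answer is 1303/35.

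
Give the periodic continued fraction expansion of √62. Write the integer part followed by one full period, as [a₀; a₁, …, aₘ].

a₀ = ⌊√62⌋ = 7.
With m₀=0, d₀=1 and mₖ₊₁ = dₖaₖ − mₖ, dₖ₊₁ = (n − mₖ₊₁²)/dₖ, aₖ₊₁ = ⌊(a₀+mₖ₊₁)/dₖ₊₁⌋:
  k=1: m=7, d=13, a=1
  k=2: m=6, d=2, a=6
  k=3: m=6, d=13, a=1
  k=4: m=7, d=1, a=14
d=1 and a=2a₀=14 at k=4, so the next step gives (m, d) = (7, 13) again — its k=1 value — and the period has length 4.

[7; 1, 6, 1, 14]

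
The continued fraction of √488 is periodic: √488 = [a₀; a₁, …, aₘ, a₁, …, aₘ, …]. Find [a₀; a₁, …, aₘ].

[22; 11, 44]

a₀ = ⌊√488⌋ = 22.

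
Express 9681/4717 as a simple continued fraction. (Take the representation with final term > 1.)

[2; 19, 10, 3, 2, 3]

9681 = 2×4717 + 247
4717 = 19×247 + 24
247 = 10×24 + 7
24 = 3×7 + 3
7 = 2×3 + 1
3 = 3×1 + 0  (stop)
So 9681/4717 = [2; 19, 10, 3, 2, 3].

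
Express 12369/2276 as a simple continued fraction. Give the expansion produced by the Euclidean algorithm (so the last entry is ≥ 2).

12369 = 5·2276 + 989
2276 = 2·989 + 298
989 = 3·298 + 95
298 = 3·95 + 13
95 = 7·13 + 4
13 = 3·4 + 1
4 = 4·1 + 0  (stop)
So 12369/2276 = [5; 2, 3, 3, 7, 3, 4].

[5; 2, 3, 3, 7, 3, 4]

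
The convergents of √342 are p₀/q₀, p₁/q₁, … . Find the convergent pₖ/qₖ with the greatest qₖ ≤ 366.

√342 = [18; 2, 36, …] (period length 2).
Convergents:
  p_0/q_0 = 18/1
  p_1/q_1 = 37/2
  p_2/q_2 = 1350/73
  p_3/q_3 = 2737/148
  p_4/q_4 = 99882/5401
q_3 = 148 ≤ 366 < 5401 = q_4, so the answer is 2737/148.

2737/148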